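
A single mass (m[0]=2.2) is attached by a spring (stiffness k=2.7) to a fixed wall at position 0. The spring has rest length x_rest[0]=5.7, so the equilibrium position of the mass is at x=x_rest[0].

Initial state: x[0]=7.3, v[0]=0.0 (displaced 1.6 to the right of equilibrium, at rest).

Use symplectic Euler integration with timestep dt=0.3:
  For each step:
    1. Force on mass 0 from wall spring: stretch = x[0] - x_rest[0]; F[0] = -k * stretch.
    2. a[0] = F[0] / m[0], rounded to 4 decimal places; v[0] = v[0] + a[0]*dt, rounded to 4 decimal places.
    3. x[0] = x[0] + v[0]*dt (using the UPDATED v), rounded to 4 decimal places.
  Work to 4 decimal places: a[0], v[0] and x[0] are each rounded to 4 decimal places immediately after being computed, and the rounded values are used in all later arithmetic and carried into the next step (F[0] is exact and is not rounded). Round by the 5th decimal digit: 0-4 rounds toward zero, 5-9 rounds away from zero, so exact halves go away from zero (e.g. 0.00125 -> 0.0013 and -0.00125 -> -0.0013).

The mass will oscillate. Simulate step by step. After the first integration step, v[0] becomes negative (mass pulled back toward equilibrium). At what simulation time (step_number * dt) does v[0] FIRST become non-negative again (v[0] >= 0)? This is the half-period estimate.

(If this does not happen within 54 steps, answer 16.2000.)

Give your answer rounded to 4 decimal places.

Answer: 3.0000

Derivation:
Step 0: x=[7.3000] v=[0.0000]
Step 1: x=[7.1233] v=[-0.5891]
Step 2: x=[6.7894] v=[-1.1131]
Step 3: x=[6.3351] v=[-1.5142]
Step 4: x=[5.8107] v=[-1.7480]
Step 5: x=[5.2741] v=[-1.7888]
Step 6: x=[4.7845] v=[-1.6320]
Step 7: x=[4.3960] v=[-1.2949]
Step 8: x=[4.1516] v=[-0.8148]
Step 9: x=[4.0782] v=[-0.2447]
Step 10: x=[4.1839] v=[0.3524]
First v>=0 after going negative at step 10, time=3.0000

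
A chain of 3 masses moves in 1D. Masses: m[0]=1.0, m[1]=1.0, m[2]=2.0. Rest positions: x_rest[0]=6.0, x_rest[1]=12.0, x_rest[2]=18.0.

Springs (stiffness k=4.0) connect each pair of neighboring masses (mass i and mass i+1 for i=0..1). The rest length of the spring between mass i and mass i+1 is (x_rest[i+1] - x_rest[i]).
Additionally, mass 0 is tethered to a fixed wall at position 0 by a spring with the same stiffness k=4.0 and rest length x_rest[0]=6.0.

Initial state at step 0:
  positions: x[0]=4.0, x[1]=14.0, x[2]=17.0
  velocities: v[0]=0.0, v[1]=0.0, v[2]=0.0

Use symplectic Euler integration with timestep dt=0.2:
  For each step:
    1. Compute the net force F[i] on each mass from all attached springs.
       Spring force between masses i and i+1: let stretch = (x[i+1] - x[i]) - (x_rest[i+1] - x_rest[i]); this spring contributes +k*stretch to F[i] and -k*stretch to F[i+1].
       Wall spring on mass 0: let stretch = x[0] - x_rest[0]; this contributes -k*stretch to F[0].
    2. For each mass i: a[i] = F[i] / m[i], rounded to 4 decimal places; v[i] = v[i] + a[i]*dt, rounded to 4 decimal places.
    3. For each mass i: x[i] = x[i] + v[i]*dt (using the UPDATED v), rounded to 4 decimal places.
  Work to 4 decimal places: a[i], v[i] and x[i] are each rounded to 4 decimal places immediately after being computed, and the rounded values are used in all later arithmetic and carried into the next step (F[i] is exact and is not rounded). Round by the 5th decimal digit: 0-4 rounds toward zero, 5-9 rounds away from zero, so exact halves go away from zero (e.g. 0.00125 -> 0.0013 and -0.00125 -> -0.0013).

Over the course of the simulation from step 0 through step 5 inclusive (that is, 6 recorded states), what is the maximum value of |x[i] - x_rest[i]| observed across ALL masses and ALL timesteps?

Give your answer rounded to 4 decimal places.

Step 0: x=[4.0000 14.0000 17.0000] v=[0.0000 0.0000 0.0000]
Step 1: x=[4.9600 12.8800 17.2400] v=[4.8000 -5.6000 1.2000]
Step 2: x=[6.3936 11.1904 17.6112] v=[7.1680 -8.4480 1.8560]
Step 3: x=[7.5717 9.7606 17.9487] v=[5.8906 -7.1488 1.6877]
Step 4: x=[7.8886 9.2907 18.1112] v=[1.5844 -2.3494 0.8125]
Step 5: x=[7.1676 10.0078 18.0481] v=[-3.6048 3.5853 -0.3157]
Max displacement = 2.7093

Answer: 2.7093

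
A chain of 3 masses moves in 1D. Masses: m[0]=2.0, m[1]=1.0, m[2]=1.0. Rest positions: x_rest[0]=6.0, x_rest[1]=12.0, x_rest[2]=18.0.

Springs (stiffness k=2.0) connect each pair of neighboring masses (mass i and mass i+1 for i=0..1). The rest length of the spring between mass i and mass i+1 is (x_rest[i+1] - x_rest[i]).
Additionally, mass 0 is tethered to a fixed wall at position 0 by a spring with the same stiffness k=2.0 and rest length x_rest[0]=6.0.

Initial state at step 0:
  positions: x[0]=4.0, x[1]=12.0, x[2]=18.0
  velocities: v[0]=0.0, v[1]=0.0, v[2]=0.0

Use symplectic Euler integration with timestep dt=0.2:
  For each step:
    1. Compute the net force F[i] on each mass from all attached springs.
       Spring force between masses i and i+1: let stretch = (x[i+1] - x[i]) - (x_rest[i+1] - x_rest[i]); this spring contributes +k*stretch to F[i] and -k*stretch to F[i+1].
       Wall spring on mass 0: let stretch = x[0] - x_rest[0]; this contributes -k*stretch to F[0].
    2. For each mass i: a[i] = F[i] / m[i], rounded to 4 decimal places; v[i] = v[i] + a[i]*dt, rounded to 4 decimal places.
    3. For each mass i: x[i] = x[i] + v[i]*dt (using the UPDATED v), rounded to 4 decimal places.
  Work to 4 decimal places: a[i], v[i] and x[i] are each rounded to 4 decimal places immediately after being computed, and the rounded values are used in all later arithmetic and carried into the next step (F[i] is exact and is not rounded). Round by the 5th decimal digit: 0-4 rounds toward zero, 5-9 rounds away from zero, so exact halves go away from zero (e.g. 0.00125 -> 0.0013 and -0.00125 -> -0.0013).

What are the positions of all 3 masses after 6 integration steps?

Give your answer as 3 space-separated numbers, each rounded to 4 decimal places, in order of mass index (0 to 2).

Answer: 6.2487 10.6805 17.4046

Derivation:
Step 0: x=[4.0000 12.0000 18.0000] v=[0.0000 0.0000 0.0000]
Step 1: x=[4.1600 11.8400 18.0000] v=[0.8000 -0.8000 0.0000]
Step 2: x=[4.4608 11.5584 17.9872] v=[1.5040 -1.4080 -0.0640]
Step 3: x=[4.8671 11.2233 17.9401] v=[2.0314 -1.6755 -0.2355]
Step 4: x=[5.3329 10.9170 17.8357] v=[2.3292 -1.5313 -0.5222]
Step 5: x=[5.8088 10.7175 17.6578] v=[2.3794 -0.9975 -0.8897]
Step 6: x=[6.2487 10.6805 17.4046] v=[2.1994 -0.1849 -1.2658]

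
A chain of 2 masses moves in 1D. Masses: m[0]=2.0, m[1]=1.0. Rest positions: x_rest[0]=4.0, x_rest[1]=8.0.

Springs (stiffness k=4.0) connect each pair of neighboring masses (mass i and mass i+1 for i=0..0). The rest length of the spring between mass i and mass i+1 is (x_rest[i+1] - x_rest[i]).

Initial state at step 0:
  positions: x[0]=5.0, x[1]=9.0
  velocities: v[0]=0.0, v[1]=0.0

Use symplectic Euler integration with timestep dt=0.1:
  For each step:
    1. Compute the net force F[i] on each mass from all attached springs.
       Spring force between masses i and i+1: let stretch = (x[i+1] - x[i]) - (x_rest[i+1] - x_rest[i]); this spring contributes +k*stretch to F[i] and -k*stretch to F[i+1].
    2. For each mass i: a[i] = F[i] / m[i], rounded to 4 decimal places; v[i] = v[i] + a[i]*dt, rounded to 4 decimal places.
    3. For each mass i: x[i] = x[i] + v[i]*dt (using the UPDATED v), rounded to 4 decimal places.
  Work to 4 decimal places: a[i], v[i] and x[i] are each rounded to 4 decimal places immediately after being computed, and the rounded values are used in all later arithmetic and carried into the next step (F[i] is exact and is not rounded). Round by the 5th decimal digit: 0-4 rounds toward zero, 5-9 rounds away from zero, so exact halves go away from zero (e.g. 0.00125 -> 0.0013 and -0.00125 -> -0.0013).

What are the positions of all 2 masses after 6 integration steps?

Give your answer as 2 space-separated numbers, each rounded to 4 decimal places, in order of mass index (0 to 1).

Step 0: x=[5.0000 9.0000] v=[0.0000 0.0000]
Step 1: x=[5.0000 9.0000] v=[0.0000 0.0000]
Step 2: x=[5.0000 9.0000] v=[0.0000 0.0000]
Step 3: x=[5.0000 9.0000] v=[0.0000 0.0000]
Step 4: x=[5.0000 9.0000] v=[0.0000 0.0000]
Step 5: x=[5.0000 9.0000] v=[0.0000 0.0000]
Step 6: x=[5.0000 9.0000] v=[0.0000 0.0000]

Answer: 5.0000 9.0000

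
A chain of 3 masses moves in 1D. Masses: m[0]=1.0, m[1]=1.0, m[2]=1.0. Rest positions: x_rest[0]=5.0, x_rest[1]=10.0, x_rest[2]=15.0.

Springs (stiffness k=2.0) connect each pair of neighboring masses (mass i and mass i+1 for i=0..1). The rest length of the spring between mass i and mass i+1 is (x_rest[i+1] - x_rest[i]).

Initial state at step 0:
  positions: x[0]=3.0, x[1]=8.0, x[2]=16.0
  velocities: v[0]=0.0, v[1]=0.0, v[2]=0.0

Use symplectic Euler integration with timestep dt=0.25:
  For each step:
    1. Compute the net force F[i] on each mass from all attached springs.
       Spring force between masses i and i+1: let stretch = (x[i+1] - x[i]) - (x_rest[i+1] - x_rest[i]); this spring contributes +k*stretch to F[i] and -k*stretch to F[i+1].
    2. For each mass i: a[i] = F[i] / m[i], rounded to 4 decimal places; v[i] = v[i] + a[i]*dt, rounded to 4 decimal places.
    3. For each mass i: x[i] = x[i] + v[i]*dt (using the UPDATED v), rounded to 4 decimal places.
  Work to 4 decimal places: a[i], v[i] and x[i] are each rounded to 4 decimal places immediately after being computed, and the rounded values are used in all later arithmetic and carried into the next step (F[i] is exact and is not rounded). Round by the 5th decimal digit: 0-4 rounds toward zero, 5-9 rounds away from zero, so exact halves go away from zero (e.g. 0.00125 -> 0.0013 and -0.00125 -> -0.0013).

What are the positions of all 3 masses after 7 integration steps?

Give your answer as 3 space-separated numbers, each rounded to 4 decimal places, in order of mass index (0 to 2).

Step 0: x=[3.0000 8.0000 16.0000] v=[0.0000 0.0000 0.0000]
Step 1: x=[3.0000 8.3750 15.6250] v=[0.0000 1.5000 -1.5000]
Step 2: x=[3.0469 8.9844 14.9688] v=[0.1875 2.4375 -2.6250]
Step 3: x=[3.2110 9.5997 14.1895] v=[0.6563 2.4610 -3.1172]
Step 4: x=[3.5487 9.9901 13.4615] v=[1.3507 1.5616 -2.9121]
Step 5: x=[4.0666 10.0093 12.9246] v=[2.0714 0.0766 -2.1478]
Step 6: x=[4.7023 9.6500 12.6482] v=[2.5428 -1.4371 -1.1055]
Step 7: x=[5.3315 9.0470 12.6221] v=[2.5167 -2.4119 -0.1046]

Answer: 5.3315 9.0470 12.6221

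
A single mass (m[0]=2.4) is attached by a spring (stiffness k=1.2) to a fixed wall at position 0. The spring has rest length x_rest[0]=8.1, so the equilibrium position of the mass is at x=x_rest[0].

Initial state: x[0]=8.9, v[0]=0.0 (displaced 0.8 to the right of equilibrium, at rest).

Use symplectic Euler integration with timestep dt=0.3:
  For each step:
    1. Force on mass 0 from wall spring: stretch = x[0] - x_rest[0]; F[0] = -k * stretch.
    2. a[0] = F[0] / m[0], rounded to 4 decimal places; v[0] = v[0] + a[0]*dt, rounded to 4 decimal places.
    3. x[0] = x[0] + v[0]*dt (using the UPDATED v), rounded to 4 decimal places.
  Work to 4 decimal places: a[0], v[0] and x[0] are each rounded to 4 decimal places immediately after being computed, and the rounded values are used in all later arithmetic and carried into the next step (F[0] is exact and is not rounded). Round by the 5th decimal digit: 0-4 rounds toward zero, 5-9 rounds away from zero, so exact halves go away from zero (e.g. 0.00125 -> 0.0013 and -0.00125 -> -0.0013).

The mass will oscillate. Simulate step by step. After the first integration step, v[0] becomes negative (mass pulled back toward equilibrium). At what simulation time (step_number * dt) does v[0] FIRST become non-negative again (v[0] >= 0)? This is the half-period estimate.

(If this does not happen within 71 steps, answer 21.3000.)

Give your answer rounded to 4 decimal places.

Answer: 4.5000

Derivation:
Step 0: x=[8.9000] v=[0.0000]
Step 1: x=[8.8640] v=[-0.1200]
Step 2: x=[8.7936] v=[-0.2346]
Step 3: x=[8.6920] v=[-0.3386]
Step 4: x=[8.5638] v=[-0.4274]
Step 5: x=[8.4147] v=[-0.4970]
Step 6: x=[8.2514] v=[-0.5442]
Step 7: x=[8.0813] v=[-0.5669]
Step 8: x=[7.9121] v=[-0.5641]
Step 9: x=[7.7513] v=[-0.5359]
Step 10: x=[7.6062] v=[-0.4836]
Step 11: x=[7.4834] v=[-0.4095]
Step 12: x=[7.3883] v=[-0.3170]
Step 13: x=[7.3252] v=[-0.2102]
Step 14: x=[7.2970] v=[-0.0940]
Step 15: x=[7.3050] v=[0.0265]
First v>=0 after going negative at step 15, time=4.5000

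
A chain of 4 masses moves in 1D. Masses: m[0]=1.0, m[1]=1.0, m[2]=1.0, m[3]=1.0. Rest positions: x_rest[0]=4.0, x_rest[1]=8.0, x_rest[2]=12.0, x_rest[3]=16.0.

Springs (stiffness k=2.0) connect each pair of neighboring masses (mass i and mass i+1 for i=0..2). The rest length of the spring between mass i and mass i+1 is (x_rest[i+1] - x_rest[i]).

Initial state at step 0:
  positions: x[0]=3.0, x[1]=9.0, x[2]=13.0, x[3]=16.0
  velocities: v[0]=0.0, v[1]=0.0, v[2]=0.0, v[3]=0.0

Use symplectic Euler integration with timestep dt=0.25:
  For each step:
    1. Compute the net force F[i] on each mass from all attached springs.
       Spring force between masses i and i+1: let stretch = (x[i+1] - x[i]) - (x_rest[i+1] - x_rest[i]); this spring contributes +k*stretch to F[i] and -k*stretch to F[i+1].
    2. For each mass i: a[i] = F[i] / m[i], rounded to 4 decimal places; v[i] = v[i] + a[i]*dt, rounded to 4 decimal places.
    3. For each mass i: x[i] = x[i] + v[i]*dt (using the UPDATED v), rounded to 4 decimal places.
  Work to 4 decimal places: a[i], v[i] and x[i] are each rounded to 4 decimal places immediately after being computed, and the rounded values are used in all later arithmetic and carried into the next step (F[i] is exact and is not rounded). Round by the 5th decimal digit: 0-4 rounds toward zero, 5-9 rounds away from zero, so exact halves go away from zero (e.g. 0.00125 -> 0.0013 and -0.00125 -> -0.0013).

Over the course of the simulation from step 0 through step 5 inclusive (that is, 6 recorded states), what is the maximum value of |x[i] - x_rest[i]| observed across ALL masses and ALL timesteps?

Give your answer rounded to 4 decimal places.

Answer: 1.0082

Derivation:
Step 0: x=[3.0000 9.0000 13.0000 16.0000] v=[0.0000 0.0000 0.0000 0.0000]
Step 1: x=[3.2500 8.7500 12.8750 16.1250] v=[1.0000 -1.0000 -0.5000 0.5000]
Step 2: x=[3.6875 8.3281 12.6406 16.3438] v=[1.7500 -1.6875 -0.9375 0.8750]
Step 3: x=[4.2051 7.8652 12.3301 16.5997] v=[2.0703 -1.8516 -1.2422 1.0234]
Step 4: x=[4.6802 7.5029 11.9951 16.8219] v=[1.9004 -1.4492 -1.3399 0.8886]
Step 5: x=[5.0082 7.3493 11.7020 16.9407] v=[1.3118 -0.6145 -1.1726 0.4752]
Max displacement = 1.0082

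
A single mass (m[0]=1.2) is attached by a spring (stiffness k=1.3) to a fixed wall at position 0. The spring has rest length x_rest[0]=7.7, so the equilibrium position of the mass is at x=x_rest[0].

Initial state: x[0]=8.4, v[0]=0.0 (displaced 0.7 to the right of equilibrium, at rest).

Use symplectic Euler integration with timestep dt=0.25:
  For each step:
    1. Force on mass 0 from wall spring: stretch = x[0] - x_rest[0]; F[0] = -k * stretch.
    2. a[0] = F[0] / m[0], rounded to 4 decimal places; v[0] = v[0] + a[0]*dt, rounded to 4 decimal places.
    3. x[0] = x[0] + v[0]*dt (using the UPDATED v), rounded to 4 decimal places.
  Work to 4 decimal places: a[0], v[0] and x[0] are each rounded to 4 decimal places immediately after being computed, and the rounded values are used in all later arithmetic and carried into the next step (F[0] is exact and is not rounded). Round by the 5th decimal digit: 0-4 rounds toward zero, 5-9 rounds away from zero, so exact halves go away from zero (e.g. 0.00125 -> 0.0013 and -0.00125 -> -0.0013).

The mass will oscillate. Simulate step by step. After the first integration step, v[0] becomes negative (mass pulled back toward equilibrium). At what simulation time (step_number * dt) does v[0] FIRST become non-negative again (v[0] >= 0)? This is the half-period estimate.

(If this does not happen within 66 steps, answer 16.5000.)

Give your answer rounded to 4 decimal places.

Step 0: x=[8.4000] v=[0.0000]
Step 1: x=[8.3526] v=[-0.1896]
Step 2: x=[8.2610] v=[-0.3664]
Step 3: x=[8.1314] v=[-0.5184]
Step 4: x=[7.9726] v=[-0.6353]
Step 5: x=[7.7953] v=[-0.7091]
Step 6: x=[7.6116] v=[-0.7349]
Step 7: x=[7.4339] v=[-0.7110]
Step 8: x=[7.2742] v=[-0.6389]
Step 9: x=[7.1433] v=[-0.5236]
Step 10: x=[7.0501] v=[-0.3728]
Step 11: x=[7.0009] v=[-0.1968]
Step 12: x=[6.9990] v=[-0.0075]
Step 13: x=[7.0446] v=[0.1824]
First v>=0 after going negative at step 13, time=3.2500

Answer: 3.2500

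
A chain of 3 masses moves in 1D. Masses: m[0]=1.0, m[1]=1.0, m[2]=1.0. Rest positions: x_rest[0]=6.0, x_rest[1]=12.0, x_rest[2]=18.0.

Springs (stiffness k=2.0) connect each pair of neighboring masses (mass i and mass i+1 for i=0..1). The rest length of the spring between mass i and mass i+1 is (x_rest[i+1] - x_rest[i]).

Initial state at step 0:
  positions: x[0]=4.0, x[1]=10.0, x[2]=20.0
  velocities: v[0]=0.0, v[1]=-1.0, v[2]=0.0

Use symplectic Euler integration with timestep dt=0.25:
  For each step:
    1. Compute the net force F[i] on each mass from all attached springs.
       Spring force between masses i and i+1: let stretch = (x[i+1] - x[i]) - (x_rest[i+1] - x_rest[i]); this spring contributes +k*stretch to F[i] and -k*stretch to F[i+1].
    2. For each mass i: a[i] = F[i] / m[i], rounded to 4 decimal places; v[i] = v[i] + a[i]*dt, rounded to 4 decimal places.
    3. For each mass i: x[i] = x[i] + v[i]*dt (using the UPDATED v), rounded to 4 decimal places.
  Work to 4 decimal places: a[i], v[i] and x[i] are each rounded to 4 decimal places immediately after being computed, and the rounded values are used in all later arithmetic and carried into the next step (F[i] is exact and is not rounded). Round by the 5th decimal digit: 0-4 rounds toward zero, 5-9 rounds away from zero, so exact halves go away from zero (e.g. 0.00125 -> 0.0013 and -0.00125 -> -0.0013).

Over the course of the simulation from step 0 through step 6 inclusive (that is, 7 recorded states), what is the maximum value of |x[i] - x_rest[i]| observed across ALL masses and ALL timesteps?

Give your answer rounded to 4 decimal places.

Answer: 3.0490

Derivation:
Step 0: x=[4.0000 10.0000 20.0000] v=[0.0000 -1.0000 0.0000]
Step 1: x=[4.0000 10.2500 19.5000] v=[0.0000 1.0000 -2.0000]
Step 2: x=[4.0313 10.8750 18.5938] v=[0.1250 2.5000 -3.6250]
Step 3: x=[4.1680 11.6094 17.4727] v=[0.5469 2.9376 -4.4844]
Step 4: x=[4.4849 12.1466 16.3687] v=[1.2676 2.1486 -4.4161]
Step 5: x=[5.0095 12.2538 15.4869] v=[2.0985 0.4288 -3.5272]
Step 6: x=[5.6897 11.8596 14.9510] v=[2.7207 -1.5768 -2.1438]
Max displacement = 3.0490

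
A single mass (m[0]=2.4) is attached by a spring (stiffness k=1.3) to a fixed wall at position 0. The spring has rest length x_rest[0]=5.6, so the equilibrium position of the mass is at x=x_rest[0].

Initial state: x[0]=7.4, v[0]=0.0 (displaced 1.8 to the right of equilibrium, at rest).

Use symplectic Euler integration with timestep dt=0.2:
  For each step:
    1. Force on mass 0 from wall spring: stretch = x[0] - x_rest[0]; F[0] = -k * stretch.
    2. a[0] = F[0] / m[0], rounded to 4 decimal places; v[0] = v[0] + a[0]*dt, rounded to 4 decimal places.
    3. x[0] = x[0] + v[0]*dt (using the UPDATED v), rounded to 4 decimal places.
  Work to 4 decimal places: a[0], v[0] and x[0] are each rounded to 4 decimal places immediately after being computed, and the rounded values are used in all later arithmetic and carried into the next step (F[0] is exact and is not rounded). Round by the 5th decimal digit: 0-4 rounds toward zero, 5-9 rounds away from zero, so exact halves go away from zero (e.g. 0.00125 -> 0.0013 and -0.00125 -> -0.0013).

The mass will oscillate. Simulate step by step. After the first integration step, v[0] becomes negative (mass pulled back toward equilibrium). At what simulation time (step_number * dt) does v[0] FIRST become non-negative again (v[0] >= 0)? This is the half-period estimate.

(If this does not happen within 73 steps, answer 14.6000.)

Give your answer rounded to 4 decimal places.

Step 0: x=[7.4000] v=[0.0000]
Step 1: x=[7.3610] v=[-0.1950]
Step 2: x=[7.2838] v=[-0.3858]
Step 3: x=[7.1702] v=[-0.5682]
Step 4: x=[7.0225] v=[-0.7383]
Step 5: x=[6.8440] v=[-0.8924]
Step 6: x=[6.6386] v=[-1.0272]
Step 7: x=[6.4107] v=[-1.1397]
Step 8: x=[6.1652] v=[-1.2275]
Step 9: x=[5.9075] v=[-1.2887]
Step 10: x=[5.6431] v=[-1.3220]
Step 11: x=[5.3778] v=[-1.3267]
Step 12: x=[5.1173] v=[-1.3026]
Step 13: x=[4.8672] v=[-1.2503]
Step 14: x=[4.6330] v=[-1.1709]
Step 15: x=[4.4198] v=[-1.0661]
Step 16: x=[4.2322] v=[-0.9382]
Step 17: x=[4.0742] v=[-0.7900]
Step 18: x=[3.9493] v=[-0.6247]
Step 19: x=[3.8601] v=[-0.4459]
Step 20: x=[3.8086] v=[-0.2574]
Step 21: x=[3.7959] v=[-0.0633]
Step 22: x=[3.8223] v=[0.1321]
First v>=0 after going negative at step 22, time=4.4000

Answer: 4.4000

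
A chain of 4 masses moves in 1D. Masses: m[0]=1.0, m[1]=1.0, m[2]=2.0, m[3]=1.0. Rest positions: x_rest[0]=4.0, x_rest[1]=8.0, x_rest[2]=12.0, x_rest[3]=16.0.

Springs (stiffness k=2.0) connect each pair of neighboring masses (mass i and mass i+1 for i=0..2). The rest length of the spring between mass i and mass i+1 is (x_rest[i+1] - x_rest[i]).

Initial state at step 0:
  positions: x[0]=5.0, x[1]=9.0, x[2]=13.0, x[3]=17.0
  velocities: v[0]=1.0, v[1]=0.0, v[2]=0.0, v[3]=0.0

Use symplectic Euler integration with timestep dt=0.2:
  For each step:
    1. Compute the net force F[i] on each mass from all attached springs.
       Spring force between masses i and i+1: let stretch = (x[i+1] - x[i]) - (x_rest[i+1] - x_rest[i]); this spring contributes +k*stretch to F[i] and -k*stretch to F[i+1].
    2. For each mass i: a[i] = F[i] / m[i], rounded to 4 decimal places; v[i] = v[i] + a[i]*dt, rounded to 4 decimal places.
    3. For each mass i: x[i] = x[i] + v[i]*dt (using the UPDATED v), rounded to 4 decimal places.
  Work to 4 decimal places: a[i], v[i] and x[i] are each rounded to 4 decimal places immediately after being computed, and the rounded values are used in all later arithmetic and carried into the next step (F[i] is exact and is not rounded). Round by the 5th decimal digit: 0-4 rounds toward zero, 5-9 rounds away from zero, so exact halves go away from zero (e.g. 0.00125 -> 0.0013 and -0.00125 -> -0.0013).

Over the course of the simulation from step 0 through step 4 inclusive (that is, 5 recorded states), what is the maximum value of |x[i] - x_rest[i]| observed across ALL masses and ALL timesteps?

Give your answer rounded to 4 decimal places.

Step 0: x=[5.0000 9.0000 13.0000 17.0000] v=[1.0000 0.0000 0.0000 0.0000]
Step 1: x=[5.2000 9.0000 13.0000 17.0000] v=[1.0000 0.0000 0.0000 0.0000]
Step 2: x=[5.3840 9.0160 13.0000 17.0000] v=[0.9200 0.0800 0.0000 0.0000]
Step 3: x=[5.5386 9.0602 13.0006 17.0000] v=[0.7728 0.2208 0.0032 0.0000]
Step 4: x=[5.6549 9.1379 13.0036 17.0000] v=[0.5814 0.3883 0.0150 0.0002]
Max displacement = 1.6549

Answer: 1.6549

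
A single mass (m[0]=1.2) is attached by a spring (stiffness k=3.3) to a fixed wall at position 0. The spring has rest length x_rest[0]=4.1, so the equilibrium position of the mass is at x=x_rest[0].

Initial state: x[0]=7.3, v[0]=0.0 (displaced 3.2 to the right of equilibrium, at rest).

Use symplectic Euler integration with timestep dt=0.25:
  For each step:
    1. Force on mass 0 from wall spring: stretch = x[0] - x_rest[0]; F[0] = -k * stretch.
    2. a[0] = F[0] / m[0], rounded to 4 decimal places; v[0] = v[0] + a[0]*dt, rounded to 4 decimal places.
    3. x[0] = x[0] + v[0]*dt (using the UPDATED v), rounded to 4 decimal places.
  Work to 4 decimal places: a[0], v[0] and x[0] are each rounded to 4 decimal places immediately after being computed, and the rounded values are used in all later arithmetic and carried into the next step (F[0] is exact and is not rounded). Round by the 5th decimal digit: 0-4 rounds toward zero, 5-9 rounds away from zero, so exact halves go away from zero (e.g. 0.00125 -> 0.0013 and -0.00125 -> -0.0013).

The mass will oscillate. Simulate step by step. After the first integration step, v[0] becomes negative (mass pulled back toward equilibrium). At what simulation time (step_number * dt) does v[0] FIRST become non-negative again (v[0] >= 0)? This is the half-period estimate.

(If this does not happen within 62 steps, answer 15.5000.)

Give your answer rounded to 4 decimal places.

Step 0: x=[7.3000] v=[0.0000]
Step 1: x=[6.7500] v=[-2.2000]
Step 2: x=[5.7445] v=[-4.0219]
Step 3: x=[4.4564] v=[-5.1525]
Step 4: x=[3.1070] v=[-5.3975]
Step 5: x=[1.9283] v=[-4.7148]
Step 6: x=[1.1229] v=[-3.2218]
Step 7: x=[0.8291] v=[-1.1751]
Step 8: x=[1.0975] v=[1.0737]
First v>=0 after going negative at step 8, time=2.0000

Answer: 2.0000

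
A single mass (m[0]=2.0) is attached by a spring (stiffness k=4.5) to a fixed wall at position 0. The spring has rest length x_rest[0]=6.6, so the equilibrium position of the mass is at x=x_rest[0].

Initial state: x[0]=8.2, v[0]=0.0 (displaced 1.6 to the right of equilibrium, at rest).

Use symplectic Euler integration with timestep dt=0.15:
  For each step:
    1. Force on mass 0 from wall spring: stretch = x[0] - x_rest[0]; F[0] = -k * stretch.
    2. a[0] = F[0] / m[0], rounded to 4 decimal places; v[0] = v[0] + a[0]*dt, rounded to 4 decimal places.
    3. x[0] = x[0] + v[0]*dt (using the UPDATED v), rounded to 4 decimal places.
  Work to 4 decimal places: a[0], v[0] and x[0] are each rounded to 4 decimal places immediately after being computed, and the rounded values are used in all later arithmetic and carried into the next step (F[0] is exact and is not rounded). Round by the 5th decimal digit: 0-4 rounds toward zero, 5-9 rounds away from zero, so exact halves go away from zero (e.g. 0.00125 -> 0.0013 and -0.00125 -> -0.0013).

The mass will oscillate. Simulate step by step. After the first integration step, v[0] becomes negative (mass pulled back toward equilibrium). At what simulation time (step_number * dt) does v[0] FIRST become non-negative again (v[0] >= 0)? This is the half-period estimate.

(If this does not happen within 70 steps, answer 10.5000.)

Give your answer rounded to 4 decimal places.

Step 0: x=[8.2000] v=[0.0000]
Step 1: x=[8.1190] v=[-0.5400]
Step 2: x=[7.9611] v=[-1.0527]
Step 3: x=[7.7343] v=[-1.5121]
Step 4: x=[7.4501] v=[-1.8949]
Step 5: x=[7.1228] v=[-2.1818]
Step 6: x=[6.7691] v=[-2.3582]
Step 7: x=[6.4068] v=[-2.4153]
Step 8: x=[6.0543] v=[-2.3501]
Step 9: x=[5.7294] v=[-2.1659]
Step 10: x=[5.4486] v=[-1.8721]
Step 11: x=[5.2261] v=[-1.4835]
Step 12: x=[5.0731] v=[-1.0198]
Step 13: x=[4.9974] v=[-0.5045]
Step 14: x=[5.0029] v=[0.0364]
First v>=0 after going negative at step 14, time=2.1000

Answer: 2.1000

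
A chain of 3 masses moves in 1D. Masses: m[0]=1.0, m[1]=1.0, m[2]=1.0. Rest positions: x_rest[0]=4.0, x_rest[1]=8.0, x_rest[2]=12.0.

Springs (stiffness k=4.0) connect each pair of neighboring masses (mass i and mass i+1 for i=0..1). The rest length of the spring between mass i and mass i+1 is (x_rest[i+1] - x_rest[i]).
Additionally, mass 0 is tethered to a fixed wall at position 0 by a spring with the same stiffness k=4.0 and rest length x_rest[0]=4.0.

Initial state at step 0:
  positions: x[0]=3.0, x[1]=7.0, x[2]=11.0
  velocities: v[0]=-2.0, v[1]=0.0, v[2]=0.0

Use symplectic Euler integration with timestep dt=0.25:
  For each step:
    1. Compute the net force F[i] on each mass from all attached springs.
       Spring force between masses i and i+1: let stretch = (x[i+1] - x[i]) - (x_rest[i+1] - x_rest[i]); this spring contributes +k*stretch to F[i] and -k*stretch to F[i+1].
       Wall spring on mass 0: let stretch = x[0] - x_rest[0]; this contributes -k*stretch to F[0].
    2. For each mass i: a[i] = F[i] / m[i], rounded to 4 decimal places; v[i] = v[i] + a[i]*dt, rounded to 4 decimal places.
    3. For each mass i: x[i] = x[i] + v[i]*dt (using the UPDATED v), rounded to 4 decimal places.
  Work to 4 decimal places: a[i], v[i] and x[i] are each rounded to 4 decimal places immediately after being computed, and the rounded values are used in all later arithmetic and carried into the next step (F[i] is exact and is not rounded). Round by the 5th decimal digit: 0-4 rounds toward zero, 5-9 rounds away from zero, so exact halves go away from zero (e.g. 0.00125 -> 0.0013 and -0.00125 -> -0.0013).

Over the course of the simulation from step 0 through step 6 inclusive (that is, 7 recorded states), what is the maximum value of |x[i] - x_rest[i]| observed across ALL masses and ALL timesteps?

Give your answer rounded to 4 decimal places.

Step 0: x=[3.0000 7.0000 11.0000] v=[-2.0000 0.0000 0.0000]
Step 1: x=[2.7500 7.0000 11.0000] v=[-1.0000 0.0000 0.0000]
Step 2: x=[2.8750 6.9375 11.0000] v=[0.5000 -0.2500 0.0000]
Step 3: x=[3.2969 6.8750 10.9844] v=[1.6875 -0.2500 -0.0625]
Step 4: x=[3.7891 6.9453 10.9414] v=[1.9687 0.2813 -0.1719]
Step 5: x=[4.1231 7.2256 10.8994] v=[1.3358 1.1212 -0.1680]
Step 6: x=[4.2019 7.6487 10.9390] v=[0.3152 1.6925 0.1582]
Max displacement = 1.2500

Answer: 1.2500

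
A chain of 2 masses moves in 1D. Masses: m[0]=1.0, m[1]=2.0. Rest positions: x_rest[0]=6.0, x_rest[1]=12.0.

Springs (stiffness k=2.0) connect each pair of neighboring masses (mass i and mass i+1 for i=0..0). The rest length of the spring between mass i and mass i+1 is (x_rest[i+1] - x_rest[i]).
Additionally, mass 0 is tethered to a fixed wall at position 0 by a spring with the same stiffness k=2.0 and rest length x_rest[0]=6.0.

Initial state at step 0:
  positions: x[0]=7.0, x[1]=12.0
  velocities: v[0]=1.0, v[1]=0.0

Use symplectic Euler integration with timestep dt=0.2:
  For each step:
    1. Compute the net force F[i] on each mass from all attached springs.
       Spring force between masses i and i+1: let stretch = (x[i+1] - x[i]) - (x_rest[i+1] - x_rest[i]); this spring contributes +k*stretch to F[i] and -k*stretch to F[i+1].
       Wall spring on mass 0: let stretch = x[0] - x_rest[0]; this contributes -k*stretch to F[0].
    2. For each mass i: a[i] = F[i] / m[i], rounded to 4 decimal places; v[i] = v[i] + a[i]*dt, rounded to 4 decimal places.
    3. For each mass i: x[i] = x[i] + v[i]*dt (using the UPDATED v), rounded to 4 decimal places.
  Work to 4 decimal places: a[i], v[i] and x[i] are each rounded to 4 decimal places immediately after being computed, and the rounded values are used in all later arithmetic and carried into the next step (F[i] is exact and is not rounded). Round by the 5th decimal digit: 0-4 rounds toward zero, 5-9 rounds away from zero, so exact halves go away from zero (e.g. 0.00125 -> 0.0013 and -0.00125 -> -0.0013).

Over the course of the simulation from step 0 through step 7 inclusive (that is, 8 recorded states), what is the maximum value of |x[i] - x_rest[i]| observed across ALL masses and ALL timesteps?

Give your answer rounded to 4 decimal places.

Step 0: x=[7.0000 12.0000] v=[1.0000 0.0000]
Step 1: x=[7.0400 12.0400] v=[0.2000 0.2000]
Step 2: x=[6.9168 12.1200] v=[-0.6160 0.4000]
Step 3: x=[6.6565 12.2319] v=[-1.3014 0.5594]
Step 4: x=[6.3097 12.3608] v=[-1.7338 0.6443]
Step 5: x=[5.9423 12.4876] v=[-1.8372 0.6341]
Step 6: x=[5.6231 12.5926] v=[-1.5960 0.5250]
Step 7: x=[5.4116 12.6588] v=[-1.0574 0.3311]
Max displacement = 1.0400

Answer: 1.0400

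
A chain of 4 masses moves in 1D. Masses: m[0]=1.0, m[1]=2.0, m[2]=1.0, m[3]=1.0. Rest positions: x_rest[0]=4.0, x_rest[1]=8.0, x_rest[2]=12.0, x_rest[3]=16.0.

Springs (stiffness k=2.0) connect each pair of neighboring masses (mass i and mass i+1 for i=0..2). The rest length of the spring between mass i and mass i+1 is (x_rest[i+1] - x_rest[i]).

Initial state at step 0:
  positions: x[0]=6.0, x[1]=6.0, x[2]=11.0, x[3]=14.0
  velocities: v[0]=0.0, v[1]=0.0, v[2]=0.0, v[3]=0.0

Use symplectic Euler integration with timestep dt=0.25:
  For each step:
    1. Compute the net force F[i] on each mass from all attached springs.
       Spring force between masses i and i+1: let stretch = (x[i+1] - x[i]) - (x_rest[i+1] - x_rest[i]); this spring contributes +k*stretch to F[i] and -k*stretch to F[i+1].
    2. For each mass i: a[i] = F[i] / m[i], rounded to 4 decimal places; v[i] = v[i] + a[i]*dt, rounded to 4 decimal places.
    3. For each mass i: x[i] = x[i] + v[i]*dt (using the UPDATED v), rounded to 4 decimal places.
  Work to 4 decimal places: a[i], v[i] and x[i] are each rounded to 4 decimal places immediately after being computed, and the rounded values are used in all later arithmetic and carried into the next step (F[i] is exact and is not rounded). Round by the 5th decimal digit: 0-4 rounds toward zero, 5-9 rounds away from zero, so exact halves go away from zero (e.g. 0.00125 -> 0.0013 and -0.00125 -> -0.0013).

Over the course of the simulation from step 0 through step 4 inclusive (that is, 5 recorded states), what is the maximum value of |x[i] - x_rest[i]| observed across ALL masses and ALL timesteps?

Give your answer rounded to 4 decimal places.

Answer: 2.0464

Derivation:
Step 0: x=[6.0000 6.0000 11.0000 14.0000] v=[0.0000 0.0000 0.0000 0.0000]
Step 1: x=[5.5000 6.3125 10.7500 14.1250] v=[-2.0000 1.2500 -1.0000 0.5000]
Step 2: x=[4.6016 6.8516 10.3672 14.3281] v=[-3.5938 2.1563 -1.5313 0.8125]
Step 3: x=[3.4844 7.4698 10.0400 14.5361] v=[-4.4688 2.4727 -1.3087 0.8321]
Step 4: x=[2.3654 7.9995 9.9536 14.6821] v=[-4.4761 2.1189 -0.3458 0.5841]
Max displacement = 2.0464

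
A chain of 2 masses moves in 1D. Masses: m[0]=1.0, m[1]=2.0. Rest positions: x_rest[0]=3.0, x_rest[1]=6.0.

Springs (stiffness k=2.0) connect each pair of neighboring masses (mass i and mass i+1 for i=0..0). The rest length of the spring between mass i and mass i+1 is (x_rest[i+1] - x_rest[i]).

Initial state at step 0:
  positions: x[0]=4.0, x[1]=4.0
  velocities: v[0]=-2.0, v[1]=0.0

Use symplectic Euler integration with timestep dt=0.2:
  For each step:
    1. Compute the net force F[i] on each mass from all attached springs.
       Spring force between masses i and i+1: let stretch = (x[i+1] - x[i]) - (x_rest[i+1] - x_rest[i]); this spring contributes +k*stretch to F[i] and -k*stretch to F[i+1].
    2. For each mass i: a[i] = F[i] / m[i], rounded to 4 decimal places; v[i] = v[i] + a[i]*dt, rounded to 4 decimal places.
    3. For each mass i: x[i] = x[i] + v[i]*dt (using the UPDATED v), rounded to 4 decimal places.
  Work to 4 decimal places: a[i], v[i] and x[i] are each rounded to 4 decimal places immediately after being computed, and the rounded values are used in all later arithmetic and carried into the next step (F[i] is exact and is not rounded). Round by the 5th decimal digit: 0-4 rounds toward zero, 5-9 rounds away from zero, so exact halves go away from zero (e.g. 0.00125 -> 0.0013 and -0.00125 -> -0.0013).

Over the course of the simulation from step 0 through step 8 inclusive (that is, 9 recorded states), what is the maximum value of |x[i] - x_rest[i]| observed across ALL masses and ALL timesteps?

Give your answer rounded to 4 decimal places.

Answer: 4.3364

Derivation:
Step 0: x=[4.0000 4.0000] v=[-2.0000 0.0000]
Step 1: x=[3.3600 4.1200] v=[-3.2000 0.6000]
Step 2: x=[2.5408 4.3296] v=[-4.0960 1.0480]
Step 3: x=[1.6247 4.5876] v=[-4.5805 1.2902]
Step 4: x=[0.7056 4.8471] v=[-4.5953 1.2976]
Step 5: x=[-0.1221 5.0610] v=[-4.1387 1.0693]
Step 6: x=[-0.7752 5.1875] v=[-3.2655 0.6327]
Step 7: x=[-1.1913 5.1955] v=[-2.0804 0.0402]
Step 8: x=[-1.3364 5.0681] v=[-0.7257 -0.6372]
Max displacement = 4.3364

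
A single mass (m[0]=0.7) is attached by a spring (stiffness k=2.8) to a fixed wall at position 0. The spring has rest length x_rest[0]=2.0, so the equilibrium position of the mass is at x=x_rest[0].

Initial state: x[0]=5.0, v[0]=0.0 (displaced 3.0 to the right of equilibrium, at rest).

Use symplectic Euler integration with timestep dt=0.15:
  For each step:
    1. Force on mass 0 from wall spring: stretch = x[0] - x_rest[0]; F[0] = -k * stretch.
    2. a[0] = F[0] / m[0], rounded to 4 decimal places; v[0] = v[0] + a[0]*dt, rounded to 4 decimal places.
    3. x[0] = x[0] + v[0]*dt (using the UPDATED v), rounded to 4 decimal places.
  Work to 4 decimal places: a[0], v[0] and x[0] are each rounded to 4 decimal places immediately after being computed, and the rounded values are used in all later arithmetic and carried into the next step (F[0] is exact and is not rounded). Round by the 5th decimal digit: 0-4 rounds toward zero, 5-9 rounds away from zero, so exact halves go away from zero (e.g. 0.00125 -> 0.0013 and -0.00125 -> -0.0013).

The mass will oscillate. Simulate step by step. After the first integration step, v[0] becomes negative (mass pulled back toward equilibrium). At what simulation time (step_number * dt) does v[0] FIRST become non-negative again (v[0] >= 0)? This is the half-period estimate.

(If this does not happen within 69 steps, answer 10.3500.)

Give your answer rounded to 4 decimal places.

Step 0: x=[5.0000] v=[0.0000]
Step 1: x=[4.7300] v=[-1.8000]
Step 2: x=[4.2143] v=[-3.4380]
Step 3: x=[3.4993] v=[-4.7666]
Step 4: x=[2.6494] v=[-5.6662]
Step 5: x=[1.7410] v=[-6.0558]
Step 6: x=[0.8559] v=[-5.9004]
Step 7: x=[0.0738] v=[-5.2139]
Step 8: x=[-0.5349] v=[-4.0582]
Step 9: x=[-0.9155] v=[-2.5373]
Step 10: x=[-1.0337] v=[-0.7880]
Step 11: x=[-0.8789] v=[1.0322]
First v>=0 after going negative at step 11, time=1.6500

Answer: 1.6500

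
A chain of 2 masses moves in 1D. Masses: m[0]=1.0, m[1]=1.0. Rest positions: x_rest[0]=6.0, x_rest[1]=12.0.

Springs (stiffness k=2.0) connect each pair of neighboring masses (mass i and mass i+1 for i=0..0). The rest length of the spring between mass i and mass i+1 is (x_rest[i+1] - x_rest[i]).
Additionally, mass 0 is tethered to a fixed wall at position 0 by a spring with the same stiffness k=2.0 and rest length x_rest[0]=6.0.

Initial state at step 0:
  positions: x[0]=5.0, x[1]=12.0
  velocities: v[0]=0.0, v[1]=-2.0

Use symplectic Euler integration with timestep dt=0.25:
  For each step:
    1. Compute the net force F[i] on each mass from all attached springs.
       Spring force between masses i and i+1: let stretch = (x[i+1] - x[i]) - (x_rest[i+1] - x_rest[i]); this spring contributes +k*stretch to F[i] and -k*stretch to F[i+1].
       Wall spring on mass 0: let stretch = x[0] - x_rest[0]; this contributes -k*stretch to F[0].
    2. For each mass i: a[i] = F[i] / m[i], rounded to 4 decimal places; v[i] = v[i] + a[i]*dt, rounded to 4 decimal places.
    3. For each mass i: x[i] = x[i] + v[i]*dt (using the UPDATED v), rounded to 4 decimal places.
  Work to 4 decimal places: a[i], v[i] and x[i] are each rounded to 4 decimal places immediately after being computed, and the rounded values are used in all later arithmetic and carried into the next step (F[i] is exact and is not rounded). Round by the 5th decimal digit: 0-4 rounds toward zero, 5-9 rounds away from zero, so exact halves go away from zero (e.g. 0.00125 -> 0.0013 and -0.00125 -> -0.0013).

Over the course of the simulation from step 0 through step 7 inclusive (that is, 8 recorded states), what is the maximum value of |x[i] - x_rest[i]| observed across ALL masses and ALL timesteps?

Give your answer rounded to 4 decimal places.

Step 0: x=[5.0000 12.0000] v=[0.0000 -2.0000]
Step 1: x=[5.2500 11.3750] v=[1.0000 -2.5000]
Step 2: x=[5.6094 10.7344] v=[1.4375 -2.5625]
Step 3: x=[5.9082 10.2032] v=[1.1953 -2.1250]
Step 4: x=[6.0054 9.8851] v=[0.3887 -1.2725]
Step 5: x=[5.8369 9.8320] v=[-0.6742 -0.2124]
Step 6: x=[5.4381 10.0295] v=[-1.5951 0.7901]
Step 7: x=[4.9335 10.4031] v=[-2.0185 1.4944]
Max displacement = 2.1680

Answer: 2.1680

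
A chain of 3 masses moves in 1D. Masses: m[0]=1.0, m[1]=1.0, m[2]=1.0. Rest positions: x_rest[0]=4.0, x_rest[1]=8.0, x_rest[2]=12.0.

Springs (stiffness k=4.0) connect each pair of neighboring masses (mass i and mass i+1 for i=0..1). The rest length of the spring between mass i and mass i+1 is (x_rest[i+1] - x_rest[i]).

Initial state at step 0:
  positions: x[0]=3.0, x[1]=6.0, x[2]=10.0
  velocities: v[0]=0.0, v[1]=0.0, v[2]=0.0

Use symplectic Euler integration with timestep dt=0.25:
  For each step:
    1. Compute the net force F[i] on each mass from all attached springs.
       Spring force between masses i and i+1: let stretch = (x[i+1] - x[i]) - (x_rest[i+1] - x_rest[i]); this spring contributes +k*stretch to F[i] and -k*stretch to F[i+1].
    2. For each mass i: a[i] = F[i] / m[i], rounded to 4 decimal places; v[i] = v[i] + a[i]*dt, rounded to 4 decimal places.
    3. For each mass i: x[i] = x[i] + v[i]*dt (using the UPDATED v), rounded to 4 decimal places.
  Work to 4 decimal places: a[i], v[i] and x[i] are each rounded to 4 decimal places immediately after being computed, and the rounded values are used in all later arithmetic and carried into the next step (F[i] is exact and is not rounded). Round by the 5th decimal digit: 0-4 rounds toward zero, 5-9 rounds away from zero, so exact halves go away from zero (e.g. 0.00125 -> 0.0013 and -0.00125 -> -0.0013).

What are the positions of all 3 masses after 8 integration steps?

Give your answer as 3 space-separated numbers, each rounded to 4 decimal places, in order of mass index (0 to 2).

Answer: 2.1684 6.2452 10.5865

Derivation:
Step 0: x=[3.0000 6.0000 10.0000] v=[0.0000 0.0000 0.0000]
Step 1: x=[2.7500 6.2500 10.0000] v=[-1.0000 1.0000 0.0000]
Step 2: x=[2.3750 6.5625 10.0625] v=[-1.5000 1.2500 0.2500]
Step 3: x=[2.0469 6.7031 10.2500] v=[-1.3125 0.5625 0.7500]
Step 4: x=[1.8828 6.5664 10.5508] v=[-0.6563 -0.5468 1.2031]
Step 5: x=[1.8896 6.2549 10.8555] v=[0.0273 -1.2460 1.2187]
Step 6: x=[1.9878 6.0022 11.0100] v=[0.3926 -1.0107 0.6181]
Step 7: x=[2.0896 5.9979 10.9126] v=[0.4070 -0.0173 -0.3897]
Step 8: x=[2.1684 6.2452 10.5865] v=[0.3153 0.9891 -1.3044]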